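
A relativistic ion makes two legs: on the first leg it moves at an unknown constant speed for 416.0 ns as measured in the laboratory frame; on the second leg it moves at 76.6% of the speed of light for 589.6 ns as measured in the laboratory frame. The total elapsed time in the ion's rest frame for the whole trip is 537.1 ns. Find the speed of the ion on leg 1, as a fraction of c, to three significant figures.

Leg 1: speed unknown; τ_1 = 416.0/γ_1.
Leg 2: β = 0.766; γ = 1/√(1 − 0.766²) = 1/√0.4132 = 1.556; τ_2 = 589.6/1.556 = 379.0 ns.
Total proper time: τ_1 + 379.0 = 537.1, so τ_1 = 537.1 − 379.0 = 158.1 ns.
γ_1 = 416.0/158.1 = 2.632; β = √(1 − 1/γ²) = √0.8556.

β = 0.925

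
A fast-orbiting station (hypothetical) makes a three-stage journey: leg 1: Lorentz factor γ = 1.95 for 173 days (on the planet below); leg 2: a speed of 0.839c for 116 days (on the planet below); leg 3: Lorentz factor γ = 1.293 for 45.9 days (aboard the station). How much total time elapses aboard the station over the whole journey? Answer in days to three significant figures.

τ = 198 days

Leg 1: γ = 1.95; τ_1 = 173/1.950 = 88.72 days.
Leg 2: γ = 1/√(1 − 0.839²) = 1/√0.2961 = 1.838; τ_2 = 116/1.838 = 63.12 days.
Leg 3: 45.9 days is already measured aboard the station.
Total: 88.72 + 63.12 + 45.90 days.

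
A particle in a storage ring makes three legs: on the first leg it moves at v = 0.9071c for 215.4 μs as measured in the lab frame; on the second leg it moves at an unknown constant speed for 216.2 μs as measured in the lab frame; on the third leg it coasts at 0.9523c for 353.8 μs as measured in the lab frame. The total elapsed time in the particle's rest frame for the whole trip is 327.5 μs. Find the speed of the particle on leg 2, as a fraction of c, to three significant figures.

β = 0.803

Leg 1: γ = 1/√(1 − 0.9071²) = 1/√0.1772 = 2.376; τ_1 = 215.4/2.376 = 90.67 μs.
Leg 2: speed unknown; τ_2 = 216.2/γ_2.
Leg 3: γ = 1/√(1 − 0.9523²) = 1/√0.09312 = 3.277; τ_3 = 353.8/3.277 = 108.0 μs.
Total proper time: 90.67 + τ_2 + 108.0 = 327.5, so τ_2 = 327.5 − 198.6 = 128.9 μs.
γ_2 = 216.2/128.9 = 1.678; β = √(1 − 1/γ²) = √0.6447.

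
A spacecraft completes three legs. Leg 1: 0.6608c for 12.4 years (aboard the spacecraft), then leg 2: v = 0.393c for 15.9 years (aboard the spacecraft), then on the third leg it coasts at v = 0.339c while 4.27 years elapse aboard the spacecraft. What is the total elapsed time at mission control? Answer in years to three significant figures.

Leg 1: γ = 1/√(1 − 0.6608²) = 1/√0.5633 = 1.332; Δt_1 = 1.332 × 12.4 = 16.52 years.
Leg 2: γ = 1/√(1 − 0.393²) = 1/√0.8456 = 1.088; Δt_2 = 1.088 × 15.9 = 17.29 years.
Leg 3: γ = 1/√(1 − 0.339²) = 1/√0.8851 = 1.063; Δt_3 = 1.063 × 4.27 = 4.539 years.
Total: 16.52 + 17.29 + 4.539 years.

Δt = 38.4 years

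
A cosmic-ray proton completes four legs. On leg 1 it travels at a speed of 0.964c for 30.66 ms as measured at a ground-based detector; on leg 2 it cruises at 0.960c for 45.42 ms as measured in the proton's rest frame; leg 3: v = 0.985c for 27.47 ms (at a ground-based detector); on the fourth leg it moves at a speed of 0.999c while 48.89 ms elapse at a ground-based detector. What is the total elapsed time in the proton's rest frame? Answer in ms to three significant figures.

Leg 1: γ = 1/√(1 − 0.964²) = 1/√0.07070 = 3.761; τ_1 = 30.66/3.761 = 8.153 ms.
Leg 2: 45.42 ms is already measured in the proton's rest frame.
Leg 3: γ = 1/√(1 − 0.985²) = 1/√0.02977 = 5.795; τ_3 = 27.47/5.795 = 4.740 ms.
Leg 4: γ = 1/√(1 − 0.999²) = 1/√0.001999 = 22.37; τ_4 = 48.89/22.37 = 2.186 ms.
Total: 8.153 + 45.42 + 4.740 + 2.186 ms.

τ = 60.5 ms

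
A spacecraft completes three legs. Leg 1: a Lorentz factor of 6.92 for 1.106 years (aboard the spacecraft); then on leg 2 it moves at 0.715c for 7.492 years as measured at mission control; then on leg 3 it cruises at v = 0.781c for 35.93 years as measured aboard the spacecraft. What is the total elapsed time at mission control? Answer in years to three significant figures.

Leg 1: γ = 6.92; Δt_1 = 6.920 × 1.106 = 7.654 years.
Leg 2: 7.492 years is already measured at mission control.
Leg 3: γ = 1/√(1 − 0.781²) = 1/√0.3900 = 1.601; Δt_3 = 1.601 × 35.93 = 57.53 years.
Total: 7.654 + 7.492 + 57.53 years.

Δt = 72.7 years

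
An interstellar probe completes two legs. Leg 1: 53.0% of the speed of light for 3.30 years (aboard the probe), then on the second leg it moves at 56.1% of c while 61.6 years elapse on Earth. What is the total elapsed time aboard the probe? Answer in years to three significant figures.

Leg 1: 3.30 years is already measured aboard the probe.
Leg 2: β = 0.561; γ = 1/√(1 − 0.561²) = 1/√0.6853 = 1.208; τ_2 = 61.6/1.208 = 50.99 years.
Total: 3.300 + 50.99 years.

τ = 54.3 years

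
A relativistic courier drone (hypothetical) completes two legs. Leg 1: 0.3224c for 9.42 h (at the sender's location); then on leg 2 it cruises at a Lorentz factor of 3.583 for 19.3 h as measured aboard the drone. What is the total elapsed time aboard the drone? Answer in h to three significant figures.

τ = 28.2 h

Leg 1: γ = 1/√(1 − 0.3224²) = 1/√0.8961 = 1.056; τ_1 = 9.42/1.056 = 8.917 h.
Leg 2: 19.3 h is already measured aboard the drone.
Total: 8.917 + 19.30 h.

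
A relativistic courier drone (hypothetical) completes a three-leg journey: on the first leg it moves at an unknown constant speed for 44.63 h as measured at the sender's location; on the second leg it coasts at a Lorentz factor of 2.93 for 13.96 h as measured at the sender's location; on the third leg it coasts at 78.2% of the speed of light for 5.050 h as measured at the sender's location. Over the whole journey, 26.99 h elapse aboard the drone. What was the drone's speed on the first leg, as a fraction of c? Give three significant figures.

Leg 1: speed unknown; τ_1 = 44.63/γ_1.
Leg 2: γ = 2.93; τ_2 = 13.96/2.930 = 4.765 h.
Leg 3: β = 0.782; γ = 1/√(1 − 0.782²) = 1/√0.3885 = 1.604; τ_3 = 5.050/1.604 = 3.148 h.
Total proper time: τ_1 + 4.765 + 3.148 = 26.99, so τ_1 = 26.99 − 7.912 = 19.08 h.
γ_1 = 44.63/19.08 = 2.339; β = √(1 − 1/γ²) = √0.8173.

β = 0.904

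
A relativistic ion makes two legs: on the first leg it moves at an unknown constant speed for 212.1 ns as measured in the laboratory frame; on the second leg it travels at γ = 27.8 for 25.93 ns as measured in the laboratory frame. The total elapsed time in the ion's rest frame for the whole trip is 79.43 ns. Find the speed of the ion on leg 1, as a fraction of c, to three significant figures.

β = 0.929

Leg 1: speed unknown; τ_1 = 212.1/γ_1.
Leg 2: γ = 27.8; τ_2 = 25.93/27.80 = 0.9327 ns.
Total proper time: τ_1 + 0.9327 = 79.43, so τ_1 = 79.43 − 0.9327 = 78.50 ns.
γ_1 = 212.1/78.50 = 2.702; β = √(1 − 1/γ²) = √0.8630.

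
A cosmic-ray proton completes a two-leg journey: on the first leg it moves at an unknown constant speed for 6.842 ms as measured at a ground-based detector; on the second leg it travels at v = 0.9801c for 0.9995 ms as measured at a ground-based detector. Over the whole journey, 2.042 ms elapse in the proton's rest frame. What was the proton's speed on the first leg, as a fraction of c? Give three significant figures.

β = 0.963

Leg 1: speed unknown; τ_1 = 6.842/γ_1.
Leg 2: γ = 1/√(1 − 0.9801²) = 1/√0.03940 = 5.038; τ_2 = 0.9995/5.038 = 0.1984 ms.
Total proper time: τ_1 + 0.1984 = 2.042, so τ_1 = 2.042 − 0.1984 = 1.844 ms.
γ_1 = 6.842/1.844 = 3.711; β = √(1 − 1/γ²) = √0.9274.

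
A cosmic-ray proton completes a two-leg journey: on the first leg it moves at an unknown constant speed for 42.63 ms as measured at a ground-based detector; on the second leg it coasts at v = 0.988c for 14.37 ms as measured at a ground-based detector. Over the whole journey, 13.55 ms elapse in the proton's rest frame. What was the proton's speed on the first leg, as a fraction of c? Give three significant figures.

β = 0.964

Leg 1: speed unknown; τ_1 = 42.63/γ_1.
Leg 2: γ = 1/√(1 − 0.988²) = 1/√0.02386 = 6.474; τ_2 = 14.37/6.474 = 2.220 ms.
Total proper time: τ_1 + 2.220 = 13.55, so τ_1 = 13.55 − 2.220 = 11.33 ms.
γ_1 = 42.63/11.33 = 3.762; β = √(1 − 1/γ²) = √0.9294.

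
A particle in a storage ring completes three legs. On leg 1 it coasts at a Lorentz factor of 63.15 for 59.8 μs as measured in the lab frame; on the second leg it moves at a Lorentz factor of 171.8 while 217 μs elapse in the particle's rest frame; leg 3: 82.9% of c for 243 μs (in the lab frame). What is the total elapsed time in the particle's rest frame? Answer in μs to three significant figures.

Leg 1: γ = 63.15; τ_1 = 59.8/63.15 = 0.9470 μs.
Leg 2: 217 μs is already measured in the particle's rest frame.
Leg 3: β = 0.829; γ = 1/√(1 − 0.829²) = 1/√0.3128 = 1.788; τ_3 = 243/1.788 = 135.9 μs.
Total: 0.9470 + 217.0 + 135.9 μs.

τ = 354 μs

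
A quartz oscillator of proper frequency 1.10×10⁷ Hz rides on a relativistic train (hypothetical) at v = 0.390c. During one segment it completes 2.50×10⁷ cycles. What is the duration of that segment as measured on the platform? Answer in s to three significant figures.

Δt = 2.47 s

γ = 1/√(1 − 0.390²) = 1/√0.8479 = 1.086
Proper time for N cycles: τ = N/f = 2.50×10⁷/(1.10×10⁷) = 2.273×10⁰ s = 2.273 s.
Lab-frame duration Δt = γτ = 1.086 × 2.273 = 2.468 s.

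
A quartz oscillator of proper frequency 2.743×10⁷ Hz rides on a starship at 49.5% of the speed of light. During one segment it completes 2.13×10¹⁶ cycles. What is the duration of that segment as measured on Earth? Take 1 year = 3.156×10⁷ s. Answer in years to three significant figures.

Δt = 28.3 years

β = 0.495; γ = 1/√(1 − 0.495²) = 1/√0.7550 = 1.151
Proper time for N cycles: τ = N/f = 2.13×10¹⁶/(2.743×10⁷) = 7.765×10⁸ s = 24.60 years.
Lab-frame duration Δt = γτ = 1.151 × 24.60 = 28.32 years.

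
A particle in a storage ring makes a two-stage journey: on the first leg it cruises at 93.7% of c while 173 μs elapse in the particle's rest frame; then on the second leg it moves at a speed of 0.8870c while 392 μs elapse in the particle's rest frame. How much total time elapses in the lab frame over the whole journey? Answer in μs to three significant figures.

Leg 1: β = 0.937; γ = 1/√(1 − 0.937²) = 1/√0.1220 = 2.863; Δt_1 = 2.863 × 173 = 495.2 μs.
Leg 2: γ = 1/√(1 − 0.8870²) = 1/√0.2132 = 2.166; Δt_2 = 2.166 × 392 = 848.9 μs.
Total: 495.2 + 848.9 μs.

Δt = 1340 μs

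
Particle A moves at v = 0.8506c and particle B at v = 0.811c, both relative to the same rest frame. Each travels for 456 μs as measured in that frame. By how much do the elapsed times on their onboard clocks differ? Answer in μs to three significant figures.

A: γ = 1/√(1 − 0.8506²) = 1/√0.2765 = 1.902; τ_A = 456/1.902 = 239.8 μs.
B: γ = 1/√(1 − 0.811²) = 1/√0.3423 = 1.709; τ_B = 456/1.709 = 266.8 μs.

|τ_A − τ_B| = 27.0 μs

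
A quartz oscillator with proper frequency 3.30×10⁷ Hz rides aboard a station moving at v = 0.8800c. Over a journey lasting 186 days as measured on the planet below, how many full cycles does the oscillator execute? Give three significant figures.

N = 2.52×10¹⁴

γ = 1/√(1 − 0.8800²) = 1/√0.2256 = 2.105
The oscillator's own cycle count is N = f × τ where τ is the proper time aboard the station. τ = Δt/γ = 186/2.105 = 88.35 days = 7.633×10⁶ s.
N = 3.30×10⁷ × 7.633×10⁶ = 2.519×10¹⁴.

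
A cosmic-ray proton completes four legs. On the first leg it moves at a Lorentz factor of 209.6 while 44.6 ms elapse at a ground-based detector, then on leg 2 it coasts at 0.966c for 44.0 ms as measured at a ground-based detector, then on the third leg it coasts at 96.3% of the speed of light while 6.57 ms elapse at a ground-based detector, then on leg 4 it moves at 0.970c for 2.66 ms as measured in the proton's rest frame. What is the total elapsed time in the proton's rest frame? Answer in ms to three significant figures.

τ = 16.0 ms

Leg 1: γ = 209.6; τ_1 = 44.6/209.6 = 0.2128 ms.
Leg 2: γ = 1/√(1 − 0.966²) = 1/√0.06684 = 3.868; τ_2 = 44.0/3.868 = 11.38 ms.
Leg 3: β = 0.963; γ = 1/√(1 − 0.963²) = 1/√0.07263 = 3.711; τ_3 = 6.57/3.711 = 1.771 ms.
Leg 4: 2.66 ms is already measured in the proton's rest frame.
Total: 0.2128 + 11.38 + 1.771 + 2.660 ms.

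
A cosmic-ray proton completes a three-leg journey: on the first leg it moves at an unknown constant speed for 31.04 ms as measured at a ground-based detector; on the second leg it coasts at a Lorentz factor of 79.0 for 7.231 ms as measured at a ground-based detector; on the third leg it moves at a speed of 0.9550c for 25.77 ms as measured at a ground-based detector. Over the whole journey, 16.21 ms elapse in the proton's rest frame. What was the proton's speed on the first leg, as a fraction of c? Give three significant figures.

Leg 1: speed unknown; τ_1 = 31.04/γ_1.
Leg 2: γ = 79.0; τ_2 = 7.231/79.00 = 0.09153 ms.
Leg 3: γ = 1/√(1 − 0.9550²) = 1/√0.08798 = 3.371; τ_3 = 25.77/3.371 = 7.644 ms.
Total proper time: τ_1 + 0.09153 + 7.644 = 16.21, so τ_1 = 16.21 − 7.735 = 8.475 ms.
γ_1 = 31.04/8.475 = 3.663; β = √(1 − 1/γ²) = √0.9255.

β = 0.962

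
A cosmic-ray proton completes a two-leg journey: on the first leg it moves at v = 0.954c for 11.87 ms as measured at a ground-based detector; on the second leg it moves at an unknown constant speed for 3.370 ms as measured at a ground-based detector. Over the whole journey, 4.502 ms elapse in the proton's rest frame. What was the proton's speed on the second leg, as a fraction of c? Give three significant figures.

Leg 1: γ = 1/√(1 − 0.954²) = 1/√0.08988 = 3.335; τ_1 = 11.87/3.335 = 3.559 ms.
Leg 2: speed unknown; τ_2 = 3.370/γ_2.
Total proper time: 3.559 + τ_2 = 4.502, so τ_2 = 4.502 − 3.559 = 0.9433 ms.
γ_2 = 3.370/0.9433 = 3.573; β = √(1 − 1/γ²) = √0.9217.

β = 0.960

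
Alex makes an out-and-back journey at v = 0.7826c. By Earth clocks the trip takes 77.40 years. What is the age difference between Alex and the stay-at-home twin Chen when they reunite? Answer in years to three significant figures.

γ = 1/√(1 − 0.7826²) = 1/√0.3875 = 1.606
Alex's elapsed proper time: τ = 77.40/1.606 = 48.18 years.
Age gap = Δt − τ = 77.40 − 48.18 years.

Δt − τ = 29.2 years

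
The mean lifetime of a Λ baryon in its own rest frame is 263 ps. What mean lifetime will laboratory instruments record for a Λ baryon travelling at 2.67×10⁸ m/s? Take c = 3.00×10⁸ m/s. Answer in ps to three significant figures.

β = 2.67×10⁸/3.00×10⁸ = 0.8900; γ = 1/√(1 − 0.8900²) = 2.193
The rest-frame lifetime is the proper time; the lab measures the dilated interval Δt = γτ₀ = 2.193 × 263 ps.

Δt = 577 ps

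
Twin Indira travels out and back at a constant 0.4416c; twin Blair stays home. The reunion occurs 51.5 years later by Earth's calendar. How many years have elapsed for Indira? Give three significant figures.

γ = 1/√(1 − 0.4416²) = 1/√0.8050 = 1.115
Indira's clock measures proper time along the trip: τ = Δt/γ = 51.5/1.115 years.

τ = 46.2 years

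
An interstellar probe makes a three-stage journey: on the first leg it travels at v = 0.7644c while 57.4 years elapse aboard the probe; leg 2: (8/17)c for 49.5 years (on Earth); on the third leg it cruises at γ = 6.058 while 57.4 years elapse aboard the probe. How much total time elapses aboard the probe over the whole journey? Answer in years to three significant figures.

τ = 158 years

Leg 1: 57.4 years is already measured aboard the probe.
Leg 2: γ = 1/√(1 − (8/17)²) = 17/15 ≈ 1.133; τ_2 = 49.5/1.133 = 43.68 years.
Leg 3: 57.4 years is already measured aboard the probe.
Total: 57.40 + 43.68 + 57.40 years.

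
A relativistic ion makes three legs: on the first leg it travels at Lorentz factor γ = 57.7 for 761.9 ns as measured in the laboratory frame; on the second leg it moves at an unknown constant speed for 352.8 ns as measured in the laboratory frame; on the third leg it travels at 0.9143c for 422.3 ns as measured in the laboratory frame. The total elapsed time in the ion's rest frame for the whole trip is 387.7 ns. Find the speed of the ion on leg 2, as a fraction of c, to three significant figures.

Leg 1: γ = 57.7; τ_1 = 761.9/57.70 = 13.20 ns.
Leg 2: speed unknown; τ_2 = 352.8/γ_2.
Leg 3: γ = 1/√(1 − 0.9143²) = 1/√0.1641 = 2.469; τ_3 = 422.3/2.469 = 171.0 ns.
Total proper time: 13.20 + τ_2 + 171.0 = 387.7, so τ_2 = 387.7 − 184.3 = 203.4 ns.
γ_2 = 352.8/203.4 = 1.734; β = √(1 − 1/γ²) = √0.6675.

β = 0.817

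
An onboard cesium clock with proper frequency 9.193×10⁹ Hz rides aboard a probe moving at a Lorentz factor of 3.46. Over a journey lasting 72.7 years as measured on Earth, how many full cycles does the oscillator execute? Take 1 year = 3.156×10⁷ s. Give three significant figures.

N = 6.10×10¹⁸

γ = 3.46
The oscillator's own cycle count is N = f × τ where τ is the proper time aboard the probe. τ = Δt/γ = 72.7/3.460 = 21.01 years = 6.631×10⁸ s.
N = 9.193×10⁹ × 6.631×10⁸ = 6.096×10¹⁸.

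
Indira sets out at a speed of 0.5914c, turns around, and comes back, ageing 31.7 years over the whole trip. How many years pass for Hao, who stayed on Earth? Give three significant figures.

γ = 1/√(1 − 0.5914²) = 1/√0.6502 = 1.240
Earth-frame duration is the dilated interval: Δt = γτ = 1.240 × 31.7 years.

Δt = 39.3 years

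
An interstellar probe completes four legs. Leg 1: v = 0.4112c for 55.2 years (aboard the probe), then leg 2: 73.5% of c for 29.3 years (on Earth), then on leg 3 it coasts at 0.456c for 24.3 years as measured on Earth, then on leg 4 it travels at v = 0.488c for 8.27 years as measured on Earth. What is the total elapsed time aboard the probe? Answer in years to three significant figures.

Leg 1: 55.2 years is already measured aboard the probe.
Leg 2: β = 0.735; γ = 1/√(1 − 0.735²) = 1/√0.4598 = 1.475; τ_2 = 29.3/1.475 = 19.87 years.
Leg 3: γ = 1/√(1 − 0.456²) = 1/√0.7921 = 1.124; τ_3 = 24.3/1.124 = 21.63 years.
Leg 4: γ = 1/√(1 − 0.488²) = 1/√0.7619 = 1.146; τ_4 = 8.27/1.146 = 7.218 years.
Total: 55.20 + 19.87 + 21.63 + 7.218 years.

τ = 104 years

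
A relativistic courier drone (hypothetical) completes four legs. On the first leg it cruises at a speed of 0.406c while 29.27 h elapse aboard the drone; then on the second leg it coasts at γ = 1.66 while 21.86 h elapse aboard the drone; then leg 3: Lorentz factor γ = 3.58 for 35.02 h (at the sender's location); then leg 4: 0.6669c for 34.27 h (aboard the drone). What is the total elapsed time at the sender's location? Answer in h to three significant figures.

Leg 1: γ = 1/√(1 − 0.406²) = 1/√0.8352 = 1.094; Δt_1 = 1.094 × 29.27 = 32.03 h.
Leg 2: γ = 1.66; Δt_2 = 1.660 × 21.86 = 36.29 h.
Leg 3: 35.02 h is already measured at the sender's location.
Leg 4: γ = 1/√(1 − 0.6669²) = 1/√0.5552 = 1.342; Δt_4 = 1.342 × 34.27 = 45.99 h.
Total: 32.03 + 36.29 + 35.02 + 45.99 h.

Δt = 149 h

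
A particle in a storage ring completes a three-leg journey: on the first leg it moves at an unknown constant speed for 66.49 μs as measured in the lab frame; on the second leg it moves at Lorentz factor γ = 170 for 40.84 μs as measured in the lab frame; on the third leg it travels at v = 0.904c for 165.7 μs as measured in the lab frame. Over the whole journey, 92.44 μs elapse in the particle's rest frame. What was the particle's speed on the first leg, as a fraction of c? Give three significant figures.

Leg 1: speed unknown; τ_1 = 66.49/γ_1.
Leg 2: γ = 170; τ_2 = 40.84/170.0 = 0.2402 μs.
Leg 3: γ = 1/√(1 − 0.904²) = 1/√0.1828 = 2.339; τ_3 = 165.7/2.339 = 70.84 μs.
Total proper time: τ_1 + 0.2402 + 70.84 = 92.44, so τ_1 = 92.44 − 71.08 = 21.36 μs.
γ_1 = 66.49/21.36 = 3.113; β = √(1 − 1/γ²) = √0.8968.

β = 0.947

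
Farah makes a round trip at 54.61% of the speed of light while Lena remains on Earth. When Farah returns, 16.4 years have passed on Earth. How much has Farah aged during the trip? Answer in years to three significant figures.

β = 0.5461; γ = 1/√(1 − 0.5461²) = 1/√0.7018 = 1.194
Farah's clock measures proper time along the trip: τ = Δt/γ = 16.4/1.194 years.

τ = 13.7 years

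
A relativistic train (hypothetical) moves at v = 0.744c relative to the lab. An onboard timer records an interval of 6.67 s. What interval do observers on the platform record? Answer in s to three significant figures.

γ = 1/√(1 − 0.744²) = 1/√0.4465 = 1.497
The interval measured on the train is the proper time (both events occur at the same place in that frame); the lab-frame interval is Δt = γτ = 1.497 × 6.67 s.

Δt = 9.98 s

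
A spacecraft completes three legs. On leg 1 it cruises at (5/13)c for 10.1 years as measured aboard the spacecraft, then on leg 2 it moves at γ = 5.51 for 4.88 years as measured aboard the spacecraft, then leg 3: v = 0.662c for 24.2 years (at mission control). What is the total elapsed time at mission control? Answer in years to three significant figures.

Δt = 62.0 years

Leg 1: γ = 1/√(1 − (5/13)²) = 13/12 ≈ 1.083; Δt_1 = 1.083 × 10.1 = 10.94 years.
Leg 2: γ = 5.51; Δt_2 = 5.510 × 4.88 = 26.89 years.
Leg 3: 24.2 years is already measured at mission control.
Total: 10.94 + 26.89 + 24.20 years.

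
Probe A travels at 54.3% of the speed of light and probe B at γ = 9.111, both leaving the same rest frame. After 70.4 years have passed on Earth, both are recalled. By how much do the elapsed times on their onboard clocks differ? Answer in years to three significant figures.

|τ_A − τ_B| = 51.4 years

A: β = 0.543; γ = 1/√(1 − 0.543²) = 1/√0.7052 = 1.191; τ_A = 70.4/1.191 = 59.12 years.
B: γ = 9.111; τ_B = 70.4/9.111 = 7.727 years.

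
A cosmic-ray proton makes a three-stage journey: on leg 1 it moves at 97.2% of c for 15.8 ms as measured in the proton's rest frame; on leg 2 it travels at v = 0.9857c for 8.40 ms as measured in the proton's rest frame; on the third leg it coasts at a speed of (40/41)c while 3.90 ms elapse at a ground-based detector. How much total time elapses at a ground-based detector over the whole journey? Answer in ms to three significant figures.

Leg 1: β = 0.972; γ = 1/√(1 − 0.972²) = 1/√0.05522 = 4.256; Δt_1 = 4.256 × 15.8 = 67.24 ms.
Leg 2: γ = 1/√(1 − 0.9857²) = 1/√0.02840 = 5.934; Δt_2 = 5.934 × 8.40 = 49.85 ms.
Leg 3: 3.90 ms is already measured at a ground-based detector.
Total: 67.24 + 49.85 + 3.900 ms.

Δt = 121 ms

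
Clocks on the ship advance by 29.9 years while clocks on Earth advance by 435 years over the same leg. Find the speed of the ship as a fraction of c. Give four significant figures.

β = 0.9976

The proper time is measured on the ship (both events occur at the ship's location); Δt is measured on Earth. γ = Δt/τ = 435/29.9 = 14.55.
β = √(1 − 1/γ²) = √(1 − 0.004725) = √0.9953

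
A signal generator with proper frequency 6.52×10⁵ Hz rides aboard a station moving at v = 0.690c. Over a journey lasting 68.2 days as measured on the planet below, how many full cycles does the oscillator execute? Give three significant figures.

γ = 1/√(1 − 0.690²) = 1/√0.5239 = 1.382
The oscillator's own cycle count is N = f × τ where τ is the proper time aboard the station. τ = Δt/γ = 68.2/1.382 = 49.36 days = 4.265×10⁶ s.
N = 6.52×10⁵ × 4.265×10⁶ = 2.781×10¹².

N = 2.78×10¹²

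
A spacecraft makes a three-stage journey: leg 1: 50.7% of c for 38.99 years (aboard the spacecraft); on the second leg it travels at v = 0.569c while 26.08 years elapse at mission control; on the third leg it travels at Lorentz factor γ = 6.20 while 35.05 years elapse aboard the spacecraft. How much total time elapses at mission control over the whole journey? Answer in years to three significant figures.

Δt = 289 years

Leg 1: β = 0.507; γ = 1/√(1 − 0.507²) = 1/√0.7430 = 1.160; Δt_1 = 1.160 × 38.99 = 45.23 years.
Leg 2: 26.08 years is already measured at mission control.
Leg 3: γ = 6.20; Δt_3 = 6.200 × 35.05 = 217.3 years.
Total: 45.23 + 26.08 + 217.3 years.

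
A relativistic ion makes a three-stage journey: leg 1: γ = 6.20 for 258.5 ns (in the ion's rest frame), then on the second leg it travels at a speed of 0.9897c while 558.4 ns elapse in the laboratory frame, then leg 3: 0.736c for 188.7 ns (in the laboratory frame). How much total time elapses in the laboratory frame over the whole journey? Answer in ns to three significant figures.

Δt = 2350 ns

Leg 1: γ = 6.20; Δt_1 = 6.200 × 258.5 = 1603 ns.
Leg 2: 558.4 ns is already measured in the laboratory frame.
Leg 3: 188.7 ns is already measured in the laboratory frame.
Total: 1603 + 558.4 + 188.7 ns.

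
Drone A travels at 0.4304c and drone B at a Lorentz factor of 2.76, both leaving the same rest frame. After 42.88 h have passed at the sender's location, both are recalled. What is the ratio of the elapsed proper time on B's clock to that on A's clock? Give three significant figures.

τ_B/τ_A = 0.401

A: γ = 1/√(1 − 0.4304²) = 1/√0.8148 = 1.108. B: γ = 2.76.
τ_A/τ_B = γ_B/γ_A = 2.760/1.108 = 2.491, so τ_B/τ_A = 0.4014.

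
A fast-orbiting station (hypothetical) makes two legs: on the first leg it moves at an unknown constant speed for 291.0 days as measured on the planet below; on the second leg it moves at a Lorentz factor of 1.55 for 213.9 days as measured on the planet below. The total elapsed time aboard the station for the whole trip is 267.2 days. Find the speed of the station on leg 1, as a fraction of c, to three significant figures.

Leg 1: speed unknown; τ_1 = 291.0/γ_1.
Leg 2: γ = 1.55; τ_2 = 213.9/1.550 = 138.0 days.
Total proper time: τ_1 + 138.0 = 267.2, so τ_1 = 267.2 − 138.0 = 129.2 days.
γ_1 = 291.0/129.2 = 2.252; β = √(1 − 1/γ²) = √0.8029.

β = 0.896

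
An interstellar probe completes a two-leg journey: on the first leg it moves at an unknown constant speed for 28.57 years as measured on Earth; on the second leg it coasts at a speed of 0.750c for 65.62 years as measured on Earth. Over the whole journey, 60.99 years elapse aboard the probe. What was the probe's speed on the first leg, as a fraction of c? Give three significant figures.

Leg 1: speed unknown; τ_1 = 28.57/γ_1.
Leg 2: γ = 1/√(1 − 0.750²) = 1/√0.4375 = 1.512; τ_2 = 65.62/1.512 = 43.40 years.
Total proper time: τ_1 + 43.40 = 60.99, so τ_1 = 60.99 − 43.40 = 17.59 years.
γ_1 = 28.57/17.59 = 1.625; β = √(1 − 1/γ²) = √0.6211.

β = 0.788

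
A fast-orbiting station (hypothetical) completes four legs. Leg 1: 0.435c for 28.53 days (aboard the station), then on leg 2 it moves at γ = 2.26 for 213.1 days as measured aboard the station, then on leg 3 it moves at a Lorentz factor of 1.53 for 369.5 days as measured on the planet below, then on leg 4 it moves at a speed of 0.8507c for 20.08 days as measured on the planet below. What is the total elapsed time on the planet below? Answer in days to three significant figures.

Δt = 903 days

Leg 1: γ = 1/√(1 − 0.435²) = 1/√0.8108 = 1.111; Δt_1 = 1.111 × 28.53 = 31.68 days.
Leg 2: γ = 2.26; Δt_2 = 2.260 × 213.1 = 481.6 days.
Leg 3: 369.5 days is already measured on the planet below.
Leg 4: 20.08 days is already measured on the planet below.
Total: 31.68 + 481.6 + 369.5 + 20.08 days.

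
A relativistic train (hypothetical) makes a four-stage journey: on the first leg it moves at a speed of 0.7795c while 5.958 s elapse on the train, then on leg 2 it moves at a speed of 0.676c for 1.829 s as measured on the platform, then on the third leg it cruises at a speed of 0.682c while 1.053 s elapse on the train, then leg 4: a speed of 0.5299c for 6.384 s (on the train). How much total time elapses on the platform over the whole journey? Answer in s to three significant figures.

Δt = 20.3 s

Leg 1: γ = 1/√(1 − 0.7795²) = 1/√0.3924 = 1.596; Δt_1 = 1.596 × 5.958 = 9.511 s.
Leg 2: 1.829 s is already measured on the platform.
Leg 3: γ = 1/√(1 − 0.682²) = 1/√0.5349 = 1.367; Δt_3 = 1.367 × 1.053 = 1.440 s.
Leg 4: γ = 1/√(1 − 0.5299²) = 1/√0.7192 = 1.179; Δt_4 = 1.179 × 6.384 = 7.528 s.
Total: 9.511 + 1.829 + 1.440 + 7.528 s.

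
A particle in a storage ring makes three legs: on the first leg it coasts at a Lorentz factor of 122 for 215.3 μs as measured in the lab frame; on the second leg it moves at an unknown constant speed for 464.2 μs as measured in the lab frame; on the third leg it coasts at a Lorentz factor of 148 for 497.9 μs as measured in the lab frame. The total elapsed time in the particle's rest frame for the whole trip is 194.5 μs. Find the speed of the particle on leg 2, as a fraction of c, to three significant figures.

β = 0.913

Leg 1: γ = 122; τ_1 = 215.3/122.0 = 1.765 μs.
Leg 2: speed unknown; τ_2 = 464.2/γ_2.
Leg 3: γ = 148; τ_3 = 497.9/148.0 = 3.364 μs.
Total proper time: 1.765 + τ_2 + 3.364 = 194.5, so τ_2 = 194.5 − 5.129 = 189.4 μs.
γ_2 = 464.2/189.4 = 2.451; β = √(1 − 1/γ²) = √0.8336.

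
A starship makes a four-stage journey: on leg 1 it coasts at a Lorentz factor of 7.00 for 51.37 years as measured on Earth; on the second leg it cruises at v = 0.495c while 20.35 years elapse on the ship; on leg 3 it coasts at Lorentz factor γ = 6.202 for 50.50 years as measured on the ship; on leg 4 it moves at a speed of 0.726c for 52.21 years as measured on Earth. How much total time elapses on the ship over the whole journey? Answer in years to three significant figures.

τ = 114 years

Leg 1: γ = 7.00; τ_1 = 51.37/7.000 = 7.339 years.
Leg 2: 20.35 years is already measured on the ship.
Leg 3: 50.50 years is already measured on the ship.
Leg 4: γ = 1/√(1 − 0.726²) = 1/√0.4729 = 1.454; τ_4 = 52.21/1.454 = 35.90 years.
Total: 7.339 + 20.35 + 50.50 + 35.90 years.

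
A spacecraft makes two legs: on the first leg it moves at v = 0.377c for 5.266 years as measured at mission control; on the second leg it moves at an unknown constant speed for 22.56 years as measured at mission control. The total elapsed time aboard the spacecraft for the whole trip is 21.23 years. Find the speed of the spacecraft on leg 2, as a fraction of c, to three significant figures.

β = 0.689

Leg 1: γ = 1/√(1 − 0.377²) = 1/√0.8579 = 1.080; τ_1 = 5.266/1.080 = 4.877 years.
Leg 2: speed unknown; τ_2 = 22.56/γ_2.
Total proper time: 4.877 + τ_2 = 21.23, so τ_2 = 21.23 − 4.877 = 16.35 years.
γ_2 = 22.56/16.35 = 1.380; β = √(1 − 1/γ²) = √0.4746.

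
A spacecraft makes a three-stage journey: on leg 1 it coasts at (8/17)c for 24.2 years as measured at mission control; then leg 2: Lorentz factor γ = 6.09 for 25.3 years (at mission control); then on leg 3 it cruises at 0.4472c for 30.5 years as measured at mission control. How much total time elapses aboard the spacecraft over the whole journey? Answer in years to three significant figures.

τ = 52.8 years

Leg 1: γ = 1/√(1 − (8/17)²) = 17/15 ≈ 1.133; τ_1 = 24.2/1.133 = 21.35 years.
Leg 2: γ = 6.09; τ_2 = 25.3/6.090 = 4.154 years.
Leg 3: γ = 1/√(1 − 0.4472²) = 1/√0.8000 = 1.118; τ_3 = 30.5/1.118 = 27.28 years.
Total: 21.35 + 4.154 + 27.28 years.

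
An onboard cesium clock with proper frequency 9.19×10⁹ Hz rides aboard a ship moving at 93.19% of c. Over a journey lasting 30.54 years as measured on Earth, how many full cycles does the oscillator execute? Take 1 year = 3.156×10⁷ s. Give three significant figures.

N = 3.21×10¹⁸

β = 0.9319; γ = 1/√(1 − 0.9319²) = 1/√0.1316 = 2.757
The oscillator's own cycle count is N = f × τ where τ is the proper time on the ship. τ = Δt/γ = 30.54/2.757 = 11.08 years = 3.496×10⁸ s.
N = 9.19×10⁹ × 3.496×10⁸ = 3.213×10¹⁸.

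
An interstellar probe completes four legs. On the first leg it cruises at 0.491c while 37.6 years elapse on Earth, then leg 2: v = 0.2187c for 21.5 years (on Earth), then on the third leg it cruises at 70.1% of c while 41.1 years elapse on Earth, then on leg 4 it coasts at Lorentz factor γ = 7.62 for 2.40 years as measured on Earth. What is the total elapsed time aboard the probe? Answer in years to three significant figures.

Leg 1: γ = 1/√(1 − 0.491²) = 1/√0.7589 = 1.148; τ_1 = 37.6/1.148 = 32.76 years.
Leg 2: γ = 1/√(1 − 0.2187²) = 1/√0.9522 = 1.025; τ_2 = 21.5/1.025 = 20.98 years.
Leg 3: β = 0.701; γ = 1/√(1 − 0.701²) = 1/√0.5086 = 1.402; τ_3 = 41.1/1.402 = 29.31 years.
Leg 4: γ = 7.62; τ_4 = 2.40/7.620 = 0.3150 years.
Total: 32.76 + 20.98 + 29.31 + 0.3150 years.

τ = 83.4 years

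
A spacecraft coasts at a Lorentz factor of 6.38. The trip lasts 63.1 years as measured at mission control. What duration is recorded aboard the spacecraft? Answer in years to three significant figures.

τ = 9.89 years

γ = 6.38
The interval measured at mission control is the dilated one; the clock aboard the spacecraft measures the proper time τ = Δt/γ = 63.1/6.380 years.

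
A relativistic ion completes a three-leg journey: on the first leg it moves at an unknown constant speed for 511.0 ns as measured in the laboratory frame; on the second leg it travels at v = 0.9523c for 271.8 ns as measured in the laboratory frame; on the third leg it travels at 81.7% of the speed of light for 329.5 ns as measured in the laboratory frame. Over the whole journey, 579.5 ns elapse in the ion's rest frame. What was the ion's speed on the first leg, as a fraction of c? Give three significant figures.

Leg 1: speed unknown; τ_1 = 511.0/γ_1.
Leg 2: γ = 1/√(1 − 0.9523²) = 1/√0.09312 = 3.277; τ_2 = 271.8/3.277 = 82.94 ns.
Leg 3: β = 0.817; γ = 1/√(1 − 0.817²) = 1/√0.3325 = 1.734; τ_3 = 329.5/1.734 = 190.0 ns.
Total proper time: τ_1 + 82.94 + 190.0 = 579.5, so τ_1 = 579.5 − 272.9 = 306.6 ns.
γ_1 = 511.0/306.6 = 1.667; β = √(1 − 1/γ²) = √0.6401.

β = 0.800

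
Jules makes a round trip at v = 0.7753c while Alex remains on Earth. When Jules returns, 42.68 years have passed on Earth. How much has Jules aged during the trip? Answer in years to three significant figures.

τ = 27.0 years

γ = 1/√(1 − 0.7753²) = 1/√0.3989 = 1.583
Jules's clock measures proper time along the trip: τ = Δt/γ = 42.68/1.583 years.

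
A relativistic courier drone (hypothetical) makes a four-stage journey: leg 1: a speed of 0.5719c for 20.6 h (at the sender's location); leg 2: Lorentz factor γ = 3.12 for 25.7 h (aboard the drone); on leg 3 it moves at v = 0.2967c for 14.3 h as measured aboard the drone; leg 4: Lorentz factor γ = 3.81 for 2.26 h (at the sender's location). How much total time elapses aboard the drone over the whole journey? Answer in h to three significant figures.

τ = 57.5 h

Leg 1: γ = 1/√(1 − 0.5719²) = 1/√0.6729 = 1.219; τ_1 = 20.6/1.219 = 16.90 h.
Leg 2: 25.7 h is already measured aboard the drone.
Leg 3: 14.3 h is already measured aboard the drone.
Leg 4: γ = 3.81; τ_4 = 2.26/3.810 = 0.5932 h.
Total: 16.90 + 25.70 + 14.30 + 0.5932 h.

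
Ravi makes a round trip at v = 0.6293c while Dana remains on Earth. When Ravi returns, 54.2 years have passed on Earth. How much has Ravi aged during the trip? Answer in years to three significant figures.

γ = 1/√(1 − 0.6293²) = 1/√0.6040 = 1.287
Ravi's clock measures proper time along the trip: τ = Δt/γ = 54.2/1.287 years.

τ = 42.1 years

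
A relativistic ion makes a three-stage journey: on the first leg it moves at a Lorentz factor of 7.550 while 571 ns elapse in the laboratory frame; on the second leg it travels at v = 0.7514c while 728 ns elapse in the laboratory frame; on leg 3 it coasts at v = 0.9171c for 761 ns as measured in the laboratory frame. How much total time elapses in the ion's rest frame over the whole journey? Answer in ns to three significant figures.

Leg 1: γ = 7.550; τ_1 = 571/7.550 = 75.63 ns.
Leg 2: γ = 1/√(1 − 0.7514²) = 1/√0.4354 = 1.516; τ_2 = 728/1.516 = 480.4 ns.
Leg 3: γ = 1/√(1 − 0.9171²) = 1/√0.1589 = 2.508; τ_3 = 761/2.508 = 303.4 ns.
Total: 75.63 + 480.4 + 303.4 ns.

τ = 859 ns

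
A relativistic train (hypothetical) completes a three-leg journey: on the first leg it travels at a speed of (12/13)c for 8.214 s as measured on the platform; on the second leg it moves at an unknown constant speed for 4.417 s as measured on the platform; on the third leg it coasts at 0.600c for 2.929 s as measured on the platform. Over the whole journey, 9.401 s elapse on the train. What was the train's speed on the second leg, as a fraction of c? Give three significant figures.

β = 0.470

Leg 1: γ = 1/√(1 − (12/13)²) = 13/5 = 2.600; τ_1 = 8.214/2.600 = 3.159 s.
Leg 2: speed unknown; τ_2 = 4.417/γ_2.
Leg 3: γ = 1/√(1 − 0.600²) = 5/4 = 1.250; τ_3 = 2.929/1.250 = 2.343 s.
Total proper time: 3.159 + τ_2 + 2.343 = 9.401, so τ_2 = 9.401 − 5.502 = 3.899 s.
γ_2 = 4.417/3.899 = 1.133; β = √(1 − 1/γ²) = √0.2210.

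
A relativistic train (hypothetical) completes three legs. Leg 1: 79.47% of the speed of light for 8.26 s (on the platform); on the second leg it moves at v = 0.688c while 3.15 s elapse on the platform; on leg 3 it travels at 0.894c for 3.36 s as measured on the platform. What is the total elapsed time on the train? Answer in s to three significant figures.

Leg 1: β = 0.7947; γ = 1/√(1 − 0.7947²) = 1/√0.3685 = 1.647; τ_1 = 8.26/1.647 = 5.014 s.
Leg 2: γ = 1/√(1 − 0.688²) = 1/√0.5267 = 1.378; τ_2 = 3.15/1.378 = 2.286 s.
Leg 3: γ = 1/√(1 − 0.894²) = 1/√0.2008 = 2.232; τ_3 = 3.36/2.232 = 1.506 s.
Total: 5.014 + 2.286 + 1.506 s.

τ = 8.81 s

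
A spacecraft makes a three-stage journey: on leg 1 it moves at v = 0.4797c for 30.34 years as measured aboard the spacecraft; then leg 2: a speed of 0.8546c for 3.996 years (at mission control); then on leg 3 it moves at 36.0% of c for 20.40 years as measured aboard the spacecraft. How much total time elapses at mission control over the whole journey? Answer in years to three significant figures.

Δt = 60.4 years

Leg 1: γ = 1/√(1 − 0.4797²) = 1/√0.7699 = 1.140; Δt_1 = 1.140 × 30.34 = 34.58 years.
Leg 2: 3.996 years is already measured at mission control.
Leg 3: β = 0.360; γ = 1/√(1 − 0.360²) = 1/√0.8704 = 1.072; Δt_3 = 1.072 × 20.40 = 21.87 years.
Total: 34.58 + 3.996 + 21.87 years.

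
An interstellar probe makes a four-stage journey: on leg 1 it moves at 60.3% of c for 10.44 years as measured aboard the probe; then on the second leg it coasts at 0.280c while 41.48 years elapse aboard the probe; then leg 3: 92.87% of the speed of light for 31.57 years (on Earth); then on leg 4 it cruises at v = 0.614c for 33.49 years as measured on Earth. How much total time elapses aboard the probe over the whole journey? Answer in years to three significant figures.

τ = 90.1 years

Leg 1: 10.44 years is already measured aboard the probe.
Leg 2: 41.48 years is already measured aboard the probe.
Leg 3: β = 0.9287; γ = 1/√(1 − 0.9287²) = 1/√0.1375 = 2.697; τ_3 = 31.57/2.697 = 11.71 years.
Leg 4: γ = 1/√(1 − 0.614²) = 1/√0.6230 = 1.267; τ_4 = 33.49/1.267 = 26.43 years.
Total: 10.44 + 41.48 + 11.71 + 26.43 years.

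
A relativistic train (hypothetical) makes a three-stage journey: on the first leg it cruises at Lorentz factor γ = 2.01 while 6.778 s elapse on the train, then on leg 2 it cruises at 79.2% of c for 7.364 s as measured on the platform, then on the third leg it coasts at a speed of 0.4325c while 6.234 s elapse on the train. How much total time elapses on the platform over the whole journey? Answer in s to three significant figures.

Leg 1: γ = 2.01; Δt_1 = 2.010 × 6.778 = 13.62 s.
Leg 2: 7.364 s is already measured on the platform.
Leg 3: γ = 1/√(1 − 0.4325²) = 1/√0.8129 = 1.109; Δt_3 = 1.109 × 6.234 = 6.914 s.
Total: 13.62 + 7.364 + 6.914 s.

Δt = 27.9 s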